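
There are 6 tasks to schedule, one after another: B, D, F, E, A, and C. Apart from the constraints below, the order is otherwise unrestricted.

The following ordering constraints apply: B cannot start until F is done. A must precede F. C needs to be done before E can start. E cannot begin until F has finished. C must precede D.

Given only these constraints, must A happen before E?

Yes

Chaining the stated constraints: A → F → E.
Hence A necessarily comes before E.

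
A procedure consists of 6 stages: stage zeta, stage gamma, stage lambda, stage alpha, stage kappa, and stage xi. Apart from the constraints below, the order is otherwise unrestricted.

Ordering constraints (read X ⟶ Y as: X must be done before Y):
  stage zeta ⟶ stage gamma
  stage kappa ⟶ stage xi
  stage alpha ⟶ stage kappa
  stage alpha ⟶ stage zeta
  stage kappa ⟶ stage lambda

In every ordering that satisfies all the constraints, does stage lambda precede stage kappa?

No

The constraints actually force stage kappa before stage lambda (via stage kappa → stage lambda), not the other way around.
So stage lambda does not have to come before stage kappa — it cannot.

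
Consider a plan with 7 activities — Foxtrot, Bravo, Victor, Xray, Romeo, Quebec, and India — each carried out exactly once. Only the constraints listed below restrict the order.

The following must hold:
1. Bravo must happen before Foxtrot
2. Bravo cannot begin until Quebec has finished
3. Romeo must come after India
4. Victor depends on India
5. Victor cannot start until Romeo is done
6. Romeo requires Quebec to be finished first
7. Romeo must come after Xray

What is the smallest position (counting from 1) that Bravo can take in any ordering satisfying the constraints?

2

Working backwards through the constraints from Bravo, its only required predecessor is Quebec.
With 1 mandatory predecessor, the earliest Bravo can sit is position 1+1 = 2, and placing just that one first achieves it.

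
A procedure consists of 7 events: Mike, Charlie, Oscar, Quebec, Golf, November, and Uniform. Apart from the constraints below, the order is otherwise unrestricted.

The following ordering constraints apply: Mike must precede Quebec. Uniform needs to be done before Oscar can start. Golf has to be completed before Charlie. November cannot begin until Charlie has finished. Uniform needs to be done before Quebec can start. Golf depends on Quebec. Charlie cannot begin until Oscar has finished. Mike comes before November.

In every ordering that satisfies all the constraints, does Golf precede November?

There is a constraint chain Golf → Charlie → November.
That forces Golf before November in every valid schedule.

Yes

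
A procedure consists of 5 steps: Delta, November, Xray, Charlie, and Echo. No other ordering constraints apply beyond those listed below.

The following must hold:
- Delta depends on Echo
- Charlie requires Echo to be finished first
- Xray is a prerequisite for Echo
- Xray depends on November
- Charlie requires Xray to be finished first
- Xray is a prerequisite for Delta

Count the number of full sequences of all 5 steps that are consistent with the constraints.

2

Only November has no prerequisites, so it must go first.
Systematically extending each partial ordering one step at a time and counting, there are 2 complete orderings.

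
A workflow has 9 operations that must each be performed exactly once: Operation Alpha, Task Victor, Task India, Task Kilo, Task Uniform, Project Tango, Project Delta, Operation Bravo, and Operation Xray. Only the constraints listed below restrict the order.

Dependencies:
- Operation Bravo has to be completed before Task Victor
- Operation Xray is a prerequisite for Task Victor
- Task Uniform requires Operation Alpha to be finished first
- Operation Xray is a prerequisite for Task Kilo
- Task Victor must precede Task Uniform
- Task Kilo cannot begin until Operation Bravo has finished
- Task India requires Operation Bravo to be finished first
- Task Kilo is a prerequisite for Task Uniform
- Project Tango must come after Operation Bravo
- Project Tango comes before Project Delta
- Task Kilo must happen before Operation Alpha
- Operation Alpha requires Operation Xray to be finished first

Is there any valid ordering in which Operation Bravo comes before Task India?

Operation Bravo is actually forced before Task India by the constraints, so certainly some valid ordering has Operation Bravo first.

Yes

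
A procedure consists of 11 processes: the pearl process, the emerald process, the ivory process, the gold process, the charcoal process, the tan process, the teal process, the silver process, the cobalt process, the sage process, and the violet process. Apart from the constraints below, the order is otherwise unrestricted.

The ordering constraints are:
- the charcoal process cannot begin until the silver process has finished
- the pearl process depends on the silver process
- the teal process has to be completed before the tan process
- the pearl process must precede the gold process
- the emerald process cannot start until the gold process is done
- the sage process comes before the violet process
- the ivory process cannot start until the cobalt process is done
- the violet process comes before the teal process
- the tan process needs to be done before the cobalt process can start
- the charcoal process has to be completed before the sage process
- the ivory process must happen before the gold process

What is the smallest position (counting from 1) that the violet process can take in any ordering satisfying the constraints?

Working backwards through the constraints from the violet process, its full set of required predecessors is the charcoal process, the silver process, the sage process — 3 of them.
So at minimum 3 processes come before the violet process, putting the violet process no earlier than position 4. That position is achievable by scheduling exactly those predecessors first.

4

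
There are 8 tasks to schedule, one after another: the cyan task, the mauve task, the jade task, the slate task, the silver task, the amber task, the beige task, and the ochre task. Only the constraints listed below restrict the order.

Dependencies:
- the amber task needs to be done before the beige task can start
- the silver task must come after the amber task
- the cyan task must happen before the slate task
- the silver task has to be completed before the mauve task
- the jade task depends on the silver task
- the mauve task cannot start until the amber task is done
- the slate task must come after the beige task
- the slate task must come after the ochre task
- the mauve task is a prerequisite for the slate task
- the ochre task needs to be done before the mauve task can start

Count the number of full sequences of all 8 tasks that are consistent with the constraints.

297

3 tasks have no prerequisites (the cyan task, the amber task, the ochre task), so any of them could come first.
Counting all ways to extend the partial order to a total order gives 297.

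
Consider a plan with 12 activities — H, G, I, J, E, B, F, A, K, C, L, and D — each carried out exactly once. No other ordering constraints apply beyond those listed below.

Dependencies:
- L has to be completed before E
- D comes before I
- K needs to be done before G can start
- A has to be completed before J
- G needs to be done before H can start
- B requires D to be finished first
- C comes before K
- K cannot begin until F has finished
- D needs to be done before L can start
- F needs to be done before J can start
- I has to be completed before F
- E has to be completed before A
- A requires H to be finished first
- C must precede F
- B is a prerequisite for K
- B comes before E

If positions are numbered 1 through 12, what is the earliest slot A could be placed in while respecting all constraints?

11

The activities that are forced before A, directly or transitively, are H, G, I, E, B, F, K, C, L, D. That's 10 activities.
With 10 mandatory predecessors, the earliest A can sit is position 10+1 = 11, and placing just those 10 first achieves it.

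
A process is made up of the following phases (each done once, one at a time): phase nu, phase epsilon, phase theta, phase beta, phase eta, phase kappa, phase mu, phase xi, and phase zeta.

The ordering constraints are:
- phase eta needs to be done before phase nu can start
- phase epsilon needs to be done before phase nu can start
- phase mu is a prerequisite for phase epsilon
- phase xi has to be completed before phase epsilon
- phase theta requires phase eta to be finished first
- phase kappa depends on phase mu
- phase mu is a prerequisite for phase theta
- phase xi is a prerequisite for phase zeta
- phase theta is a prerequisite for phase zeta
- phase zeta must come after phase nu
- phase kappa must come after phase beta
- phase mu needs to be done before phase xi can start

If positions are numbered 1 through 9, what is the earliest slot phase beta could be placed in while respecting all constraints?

1

Nothing is required before phase beta; it can be the very first phase.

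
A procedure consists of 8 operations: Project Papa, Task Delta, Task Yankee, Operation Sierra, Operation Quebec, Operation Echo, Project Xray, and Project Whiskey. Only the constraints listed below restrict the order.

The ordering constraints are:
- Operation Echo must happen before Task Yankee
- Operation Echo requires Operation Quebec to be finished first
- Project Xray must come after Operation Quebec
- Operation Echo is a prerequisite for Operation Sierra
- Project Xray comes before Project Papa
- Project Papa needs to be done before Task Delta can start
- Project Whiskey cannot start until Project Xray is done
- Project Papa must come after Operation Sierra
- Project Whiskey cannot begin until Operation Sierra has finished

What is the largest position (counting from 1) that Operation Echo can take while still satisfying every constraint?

The operations that are forced after Operation Echo, directly or by a chain of constraints, are Project Papa, Task Delta, Task Yankee, Operation Sierra, Project Whiskey. That's 5 operations.
So at least 5 operations follow Operation Echo, putting Operation Echo no later than position 3. That position is achievable by scheduling everything else first.

3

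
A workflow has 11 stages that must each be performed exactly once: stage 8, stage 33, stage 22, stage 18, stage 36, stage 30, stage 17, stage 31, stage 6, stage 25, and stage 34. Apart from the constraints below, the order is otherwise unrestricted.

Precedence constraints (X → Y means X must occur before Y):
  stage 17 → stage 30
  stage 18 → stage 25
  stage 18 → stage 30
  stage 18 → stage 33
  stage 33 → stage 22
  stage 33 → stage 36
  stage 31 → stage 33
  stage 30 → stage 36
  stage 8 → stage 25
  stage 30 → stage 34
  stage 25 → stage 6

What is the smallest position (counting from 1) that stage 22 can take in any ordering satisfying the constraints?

The stages that are forced before stage 22, directly or transitively, are stage 33, stage 18, stage 31. That's 3 stages.
With 3 mandatory predecessors, the earliest stage 22 can sit is position 3+1 = 4, and placing just those 3 first achieves it.

4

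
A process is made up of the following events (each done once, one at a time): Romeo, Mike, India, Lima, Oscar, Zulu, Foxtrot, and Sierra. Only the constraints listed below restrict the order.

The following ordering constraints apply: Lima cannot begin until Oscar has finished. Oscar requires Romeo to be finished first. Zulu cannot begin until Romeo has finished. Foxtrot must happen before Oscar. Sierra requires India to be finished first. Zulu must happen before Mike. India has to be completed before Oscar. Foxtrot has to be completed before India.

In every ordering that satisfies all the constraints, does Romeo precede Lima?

Yes

There is a constraint chain Romeo → Oscar → Lima.
That forces Romeo before Lima in every valid schedule.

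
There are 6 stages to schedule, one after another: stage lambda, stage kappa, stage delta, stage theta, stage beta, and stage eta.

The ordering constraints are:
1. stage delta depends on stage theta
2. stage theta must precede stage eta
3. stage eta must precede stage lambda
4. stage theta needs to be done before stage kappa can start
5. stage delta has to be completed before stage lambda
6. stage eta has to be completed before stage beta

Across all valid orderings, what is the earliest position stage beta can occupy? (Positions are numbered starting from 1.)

3

Working backwards through the constraints from stage beta, its full set of required predecessors is stage theta, stage eta — 2 of them.
With 2 mandatory predecessors, the earliest stage beta can sit is position 2+1 = 3, and placing just those 2 first achieves it.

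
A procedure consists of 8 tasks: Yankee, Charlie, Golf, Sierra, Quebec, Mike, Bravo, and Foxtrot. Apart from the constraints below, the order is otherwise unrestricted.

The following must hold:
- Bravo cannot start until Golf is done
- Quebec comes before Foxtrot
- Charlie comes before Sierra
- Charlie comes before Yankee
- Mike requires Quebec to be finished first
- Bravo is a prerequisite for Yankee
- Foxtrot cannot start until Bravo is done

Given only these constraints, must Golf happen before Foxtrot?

There is a constraint chain Golf → Bravo → Foxtrot.
That forces Golf before Foxtrot in every valid schedule.

Yes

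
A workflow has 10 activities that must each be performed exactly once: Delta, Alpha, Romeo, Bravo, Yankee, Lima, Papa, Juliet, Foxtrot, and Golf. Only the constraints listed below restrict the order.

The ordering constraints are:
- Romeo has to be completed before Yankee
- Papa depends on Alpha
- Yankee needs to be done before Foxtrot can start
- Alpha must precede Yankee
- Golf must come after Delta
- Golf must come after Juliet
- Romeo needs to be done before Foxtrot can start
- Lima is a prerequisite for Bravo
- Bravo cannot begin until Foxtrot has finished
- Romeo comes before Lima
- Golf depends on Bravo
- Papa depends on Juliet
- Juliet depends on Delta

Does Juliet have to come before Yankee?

Nothing in the constraints links Juliet and Yankee; they are unordered relative to each other.
There exist valid orderings with Yankee before Juliet, so Juliet is not required to come first.

No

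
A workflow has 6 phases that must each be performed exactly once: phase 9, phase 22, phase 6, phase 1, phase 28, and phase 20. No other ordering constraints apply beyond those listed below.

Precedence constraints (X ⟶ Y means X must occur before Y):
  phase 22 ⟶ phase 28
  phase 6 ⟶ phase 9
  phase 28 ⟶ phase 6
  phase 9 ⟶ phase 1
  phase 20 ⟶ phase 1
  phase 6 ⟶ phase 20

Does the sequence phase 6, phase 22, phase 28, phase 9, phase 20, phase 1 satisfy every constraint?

No

The sequence places phase 6 ahead of phase 28.
Since phase 28 is required before phase 6, the ordering is invalid.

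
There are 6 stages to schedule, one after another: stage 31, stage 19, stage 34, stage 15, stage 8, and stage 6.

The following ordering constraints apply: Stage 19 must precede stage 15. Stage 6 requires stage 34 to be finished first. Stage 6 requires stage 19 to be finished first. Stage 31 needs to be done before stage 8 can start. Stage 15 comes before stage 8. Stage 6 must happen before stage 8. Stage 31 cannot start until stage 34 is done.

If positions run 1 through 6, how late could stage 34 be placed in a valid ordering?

3

The stages that are forced after stage 34, directly or by a chain of constraints, are stage 31, stage 8, stage 6. That's 3 stages.
With 3 mandatory successors out of 6 stages total, the latest slot for stage 34 is 6−3 = 3, and it's reachable by doing all non-successors before stage 34.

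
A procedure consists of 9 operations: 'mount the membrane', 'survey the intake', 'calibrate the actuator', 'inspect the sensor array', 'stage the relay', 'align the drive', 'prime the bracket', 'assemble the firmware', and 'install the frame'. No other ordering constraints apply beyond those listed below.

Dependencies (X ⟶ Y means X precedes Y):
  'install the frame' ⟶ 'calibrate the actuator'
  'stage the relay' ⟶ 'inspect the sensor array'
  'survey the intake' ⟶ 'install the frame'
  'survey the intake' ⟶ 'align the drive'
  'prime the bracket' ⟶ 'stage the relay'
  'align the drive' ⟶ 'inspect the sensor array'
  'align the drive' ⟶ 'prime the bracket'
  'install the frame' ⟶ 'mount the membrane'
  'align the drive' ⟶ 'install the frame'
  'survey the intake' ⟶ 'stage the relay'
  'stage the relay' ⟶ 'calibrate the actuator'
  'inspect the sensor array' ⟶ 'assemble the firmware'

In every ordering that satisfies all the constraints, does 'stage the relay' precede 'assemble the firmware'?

Yes

There is a constraint chain 'stage the relay' → 'inspect the sensor array' → 'assemble the firmware'.
Hence 'stage the relay' necessarily comes before 'assemble the firmware'.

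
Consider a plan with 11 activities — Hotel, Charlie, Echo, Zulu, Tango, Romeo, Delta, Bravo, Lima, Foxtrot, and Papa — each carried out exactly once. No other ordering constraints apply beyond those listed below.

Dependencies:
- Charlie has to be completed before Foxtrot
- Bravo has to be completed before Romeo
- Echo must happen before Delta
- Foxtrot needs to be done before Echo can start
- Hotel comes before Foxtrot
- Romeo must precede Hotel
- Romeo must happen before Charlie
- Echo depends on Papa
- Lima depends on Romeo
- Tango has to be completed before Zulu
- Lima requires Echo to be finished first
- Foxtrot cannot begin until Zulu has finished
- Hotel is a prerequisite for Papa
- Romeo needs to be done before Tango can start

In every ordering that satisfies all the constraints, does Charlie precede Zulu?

No chain of constraints connects Charlie to Zulu in either direction.
There exist valid orderings with Zulu before Charlie, so Charlie is not required to come first.

No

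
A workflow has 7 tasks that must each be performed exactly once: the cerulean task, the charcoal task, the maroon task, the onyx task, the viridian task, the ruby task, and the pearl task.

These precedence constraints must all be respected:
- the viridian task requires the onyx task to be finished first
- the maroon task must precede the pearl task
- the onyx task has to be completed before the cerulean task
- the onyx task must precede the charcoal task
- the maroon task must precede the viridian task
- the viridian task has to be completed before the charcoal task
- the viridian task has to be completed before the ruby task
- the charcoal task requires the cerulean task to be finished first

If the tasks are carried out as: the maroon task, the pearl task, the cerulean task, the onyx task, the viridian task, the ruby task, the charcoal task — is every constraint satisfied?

No

Here the onyx task comes after the cerulean task.
Since the onyx task is required before the cerulean task, the ordering is invalid.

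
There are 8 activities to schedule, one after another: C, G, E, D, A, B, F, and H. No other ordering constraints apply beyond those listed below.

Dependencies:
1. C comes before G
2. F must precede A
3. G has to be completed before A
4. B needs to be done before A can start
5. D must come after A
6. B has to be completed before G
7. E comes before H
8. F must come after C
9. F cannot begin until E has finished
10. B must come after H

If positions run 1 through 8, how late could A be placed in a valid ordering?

Following the constraints forward from A, its only required successor is D.
With 1 mandatory successor out of 8 activities total, the latest slot for A is 8−1 = 7, and it's reachable by doing all non-successors before A.

7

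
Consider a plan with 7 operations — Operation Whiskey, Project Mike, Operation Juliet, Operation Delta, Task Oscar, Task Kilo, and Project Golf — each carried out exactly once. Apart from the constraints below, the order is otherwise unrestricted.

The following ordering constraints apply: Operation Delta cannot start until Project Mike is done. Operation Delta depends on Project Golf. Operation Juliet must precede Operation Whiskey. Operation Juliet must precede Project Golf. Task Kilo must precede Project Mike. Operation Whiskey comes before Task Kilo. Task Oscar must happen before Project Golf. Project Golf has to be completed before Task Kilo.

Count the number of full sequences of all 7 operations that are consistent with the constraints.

5

The operations with no prerequisites are Operation Juliet, Task Oscar; any of them can be placed first.
Systematically extending each partial ordering one operation at a time and counting, there are 5 complete orderings.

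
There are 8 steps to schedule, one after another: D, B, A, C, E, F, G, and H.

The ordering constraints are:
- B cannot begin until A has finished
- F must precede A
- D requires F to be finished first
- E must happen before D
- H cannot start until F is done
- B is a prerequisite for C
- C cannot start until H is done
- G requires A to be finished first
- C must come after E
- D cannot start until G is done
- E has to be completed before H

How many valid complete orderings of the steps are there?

92

2 steps have no prerequisites (E, F), so any of them could come first.
Enumerating by repeatedly choosing an available step (one whose prerequisites are all placed) gives 92 distinct complete orderings.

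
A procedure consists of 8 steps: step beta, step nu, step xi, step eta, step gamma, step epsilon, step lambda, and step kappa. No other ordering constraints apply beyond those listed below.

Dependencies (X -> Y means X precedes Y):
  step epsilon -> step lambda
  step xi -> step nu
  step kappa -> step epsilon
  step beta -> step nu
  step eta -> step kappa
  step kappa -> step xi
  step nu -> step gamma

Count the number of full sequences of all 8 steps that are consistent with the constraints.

The steps with no prerequisites are step beta, step eta; any of them can be placed first.
Counting all ways to extend the partial order to a total order gives 50.

50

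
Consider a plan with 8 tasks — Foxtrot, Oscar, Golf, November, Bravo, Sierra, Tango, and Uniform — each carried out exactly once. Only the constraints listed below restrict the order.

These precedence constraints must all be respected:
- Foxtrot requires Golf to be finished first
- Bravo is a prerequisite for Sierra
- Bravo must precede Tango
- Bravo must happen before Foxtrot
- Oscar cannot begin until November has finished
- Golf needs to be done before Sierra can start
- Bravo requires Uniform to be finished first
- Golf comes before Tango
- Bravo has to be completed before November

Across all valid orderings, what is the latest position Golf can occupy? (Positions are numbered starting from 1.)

The tasks that are forced after Golf, directly or by a chain of constraints, are Foxtrot, Sierra, Tango. That's 3 tasks.
With 3 mandatory successors out of 8 tasks total, the latest slot for Golf is 8−3 = 5, and it's reachable by doing all non-successors before Golf.

5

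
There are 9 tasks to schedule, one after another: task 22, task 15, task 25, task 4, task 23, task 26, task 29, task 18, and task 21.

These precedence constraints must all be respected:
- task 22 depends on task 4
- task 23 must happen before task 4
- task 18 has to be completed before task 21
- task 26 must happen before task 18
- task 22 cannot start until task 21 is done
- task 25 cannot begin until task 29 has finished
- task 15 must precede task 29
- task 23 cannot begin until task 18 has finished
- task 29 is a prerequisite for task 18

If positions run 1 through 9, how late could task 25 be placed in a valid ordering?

Task 25 has no required successors, so nothing stops it from going last (position 9).

9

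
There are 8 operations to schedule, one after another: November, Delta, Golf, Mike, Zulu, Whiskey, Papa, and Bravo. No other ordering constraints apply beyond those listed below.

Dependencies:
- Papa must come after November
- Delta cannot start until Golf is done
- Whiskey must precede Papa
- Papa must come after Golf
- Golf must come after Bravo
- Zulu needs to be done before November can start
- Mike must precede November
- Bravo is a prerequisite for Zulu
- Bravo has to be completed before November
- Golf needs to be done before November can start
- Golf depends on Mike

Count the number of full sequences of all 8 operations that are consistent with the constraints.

114

The operations with no prerequisites are Mike, Whiskey, Bravo; any of them can be placed first.
Counting all ways to extend the partial order to a total order gives 114.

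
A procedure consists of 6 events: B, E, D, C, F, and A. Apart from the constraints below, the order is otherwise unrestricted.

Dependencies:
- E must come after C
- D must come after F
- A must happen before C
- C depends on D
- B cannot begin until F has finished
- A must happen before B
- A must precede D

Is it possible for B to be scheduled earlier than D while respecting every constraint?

Yes

No chain of constraints runs from D to B, so D is not required to come first.
So a valid ordering placing B earlier than D exists.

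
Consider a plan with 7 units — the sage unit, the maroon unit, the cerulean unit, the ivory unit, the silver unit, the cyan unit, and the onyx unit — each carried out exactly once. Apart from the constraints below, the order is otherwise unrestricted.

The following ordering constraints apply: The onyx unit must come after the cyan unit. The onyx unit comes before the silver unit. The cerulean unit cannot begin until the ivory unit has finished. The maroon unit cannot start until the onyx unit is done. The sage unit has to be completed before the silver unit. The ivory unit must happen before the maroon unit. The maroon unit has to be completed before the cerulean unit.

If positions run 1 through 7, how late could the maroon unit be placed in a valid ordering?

6

The only unit forced after the maroon unit (directly or by a chain) is the cerulean unit.
So at least 1 unit follows the maroon unit, putting the maroon unit no later than position 6. That position is achievable by scheduling everything else first.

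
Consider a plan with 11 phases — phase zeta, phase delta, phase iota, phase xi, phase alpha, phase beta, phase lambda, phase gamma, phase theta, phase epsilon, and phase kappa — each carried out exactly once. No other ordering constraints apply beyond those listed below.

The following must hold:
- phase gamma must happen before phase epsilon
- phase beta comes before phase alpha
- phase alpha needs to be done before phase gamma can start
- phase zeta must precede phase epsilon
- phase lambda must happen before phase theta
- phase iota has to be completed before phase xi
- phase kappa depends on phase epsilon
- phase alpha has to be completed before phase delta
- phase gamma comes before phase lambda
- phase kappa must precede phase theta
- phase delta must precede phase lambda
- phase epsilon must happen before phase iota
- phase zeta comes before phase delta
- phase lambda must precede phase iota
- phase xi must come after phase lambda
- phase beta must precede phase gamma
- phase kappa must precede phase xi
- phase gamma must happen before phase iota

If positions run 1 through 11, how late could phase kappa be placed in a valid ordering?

Following every chain forward from phase kappa, the phases that must come later are phase xi, phase theta — 2 of them.
With 2 mandatory successors out of 11 phases total, the latest slot for phase kappa is 11−2 = 9, and it's reachable by doing all non-successors before phase kappa.

9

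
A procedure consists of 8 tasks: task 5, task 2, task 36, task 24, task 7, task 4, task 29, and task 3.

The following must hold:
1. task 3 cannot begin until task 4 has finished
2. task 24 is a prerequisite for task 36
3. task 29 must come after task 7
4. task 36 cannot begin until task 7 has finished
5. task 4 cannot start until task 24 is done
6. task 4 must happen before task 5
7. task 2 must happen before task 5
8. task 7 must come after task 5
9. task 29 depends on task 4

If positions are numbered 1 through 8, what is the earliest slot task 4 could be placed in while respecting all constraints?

2

The only task forced before task 4 (directly or transitively) is task 24.
So at minimum 1 task comes before task 4, putting task 4 no earlier than position 2. That position is achievable by scheduling exactly that predecessor first.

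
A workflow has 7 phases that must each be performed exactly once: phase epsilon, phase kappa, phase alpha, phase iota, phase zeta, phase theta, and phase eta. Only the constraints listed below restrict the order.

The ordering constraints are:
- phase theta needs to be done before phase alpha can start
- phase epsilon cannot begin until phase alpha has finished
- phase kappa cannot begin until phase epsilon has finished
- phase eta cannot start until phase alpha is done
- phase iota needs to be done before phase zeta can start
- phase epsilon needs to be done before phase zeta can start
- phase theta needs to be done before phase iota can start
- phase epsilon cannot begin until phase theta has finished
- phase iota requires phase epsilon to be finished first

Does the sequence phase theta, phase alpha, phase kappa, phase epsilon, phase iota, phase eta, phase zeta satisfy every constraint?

The sequence places phase kappa ahead of phase epsilon.
But one of the constraints requires phase epsilon before phase kappa, so this ordering violates it.

No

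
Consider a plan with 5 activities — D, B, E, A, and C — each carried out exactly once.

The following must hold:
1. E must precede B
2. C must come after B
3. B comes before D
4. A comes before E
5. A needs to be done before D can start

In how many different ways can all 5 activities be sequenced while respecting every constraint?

A is the only activity with nothing required before it, so every ordering starts there.
Systematically extending each partial ordering one activity at a time and counting, there are 2 complete orderings.

2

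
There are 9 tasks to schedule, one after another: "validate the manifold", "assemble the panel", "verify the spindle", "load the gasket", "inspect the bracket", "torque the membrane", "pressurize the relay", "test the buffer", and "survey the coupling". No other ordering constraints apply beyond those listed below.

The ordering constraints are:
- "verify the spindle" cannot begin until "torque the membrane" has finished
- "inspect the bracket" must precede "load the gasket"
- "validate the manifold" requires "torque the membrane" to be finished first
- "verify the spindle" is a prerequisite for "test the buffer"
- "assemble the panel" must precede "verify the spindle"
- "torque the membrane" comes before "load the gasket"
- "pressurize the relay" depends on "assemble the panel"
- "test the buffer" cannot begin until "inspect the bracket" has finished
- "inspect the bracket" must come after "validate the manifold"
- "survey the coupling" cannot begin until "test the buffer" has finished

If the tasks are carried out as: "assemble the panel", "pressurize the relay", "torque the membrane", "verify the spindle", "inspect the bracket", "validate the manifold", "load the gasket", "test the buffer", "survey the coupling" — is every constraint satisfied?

No

In the proposed order, "inspect the bracket" appears before "validate the manifold".
But one of the constraints requires "validate the manifold" before "inspect the bracket", so this ordering violates it.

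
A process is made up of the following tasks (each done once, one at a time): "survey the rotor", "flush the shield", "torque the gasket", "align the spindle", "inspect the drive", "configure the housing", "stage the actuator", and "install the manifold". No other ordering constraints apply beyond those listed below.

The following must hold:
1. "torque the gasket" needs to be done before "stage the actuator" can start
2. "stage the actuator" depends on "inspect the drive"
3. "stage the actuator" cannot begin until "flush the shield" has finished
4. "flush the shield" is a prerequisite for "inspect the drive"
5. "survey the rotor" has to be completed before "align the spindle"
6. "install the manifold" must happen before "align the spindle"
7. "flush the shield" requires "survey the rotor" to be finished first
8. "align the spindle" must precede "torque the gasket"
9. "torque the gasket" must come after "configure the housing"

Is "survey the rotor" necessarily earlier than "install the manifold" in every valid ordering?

No chain of constraints connects "survey the rotor" to "install the manifold" in either direction.
There exist valid orderings with "install the manifold" before "survey the rotor", so "survey the rotor" is not required to come first.

No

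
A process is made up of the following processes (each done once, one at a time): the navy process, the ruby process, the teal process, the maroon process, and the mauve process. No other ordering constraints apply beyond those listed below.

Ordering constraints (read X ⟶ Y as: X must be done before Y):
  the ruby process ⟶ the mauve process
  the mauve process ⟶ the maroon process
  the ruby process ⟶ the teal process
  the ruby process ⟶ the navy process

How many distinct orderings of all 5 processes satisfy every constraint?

12

The ruby process is the only process with nothing required before it, so every ordering starts there.
Systematically extending each partial ordering one process at a time and counting, there are 12 complete orderings.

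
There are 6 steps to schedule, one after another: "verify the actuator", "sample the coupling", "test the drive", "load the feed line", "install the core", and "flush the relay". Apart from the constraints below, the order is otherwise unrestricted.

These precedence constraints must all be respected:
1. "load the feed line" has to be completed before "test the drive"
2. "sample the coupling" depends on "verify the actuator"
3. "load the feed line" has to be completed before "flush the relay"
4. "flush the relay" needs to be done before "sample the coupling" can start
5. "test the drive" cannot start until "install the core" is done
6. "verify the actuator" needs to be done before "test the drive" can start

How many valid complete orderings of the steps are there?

33

The steps with no prerequisites are "verify the actuator", "load the feed line", "install the core"; any of them can be placed first.
Counting all ways to extend the partial order to a total order gives 33.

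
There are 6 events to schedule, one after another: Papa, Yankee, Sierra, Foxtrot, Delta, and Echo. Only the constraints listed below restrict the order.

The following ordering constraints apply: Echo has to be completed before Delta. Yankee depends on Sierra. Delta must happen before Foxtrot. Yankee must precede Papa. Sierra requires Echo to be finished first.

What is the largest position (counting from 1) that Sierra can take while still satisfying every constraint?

Every event that must follow Sierra has to come after it. Tracing all chains starting from Sierra, those events are: Papa, Yankee — 2 in total.
With 2 mandatory successors out of 6 events total, the latest slot for Sierra is 6−2 = 4, and it's reachable by doing all non-successors before Sierra.

4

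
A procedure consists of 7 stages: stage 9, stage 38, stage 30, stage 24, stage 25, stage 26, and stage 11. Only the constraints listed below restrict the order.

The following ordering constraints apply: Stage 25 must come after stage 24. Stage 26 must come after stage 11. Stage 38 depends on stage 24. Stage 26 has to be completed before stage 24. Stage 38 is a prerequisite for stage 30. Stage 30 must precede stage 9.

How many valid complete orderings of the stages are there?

4

Only stage 11 has no prerequisites, so it must go first.
Counting all ways to extend the partial order to a total order gives 4.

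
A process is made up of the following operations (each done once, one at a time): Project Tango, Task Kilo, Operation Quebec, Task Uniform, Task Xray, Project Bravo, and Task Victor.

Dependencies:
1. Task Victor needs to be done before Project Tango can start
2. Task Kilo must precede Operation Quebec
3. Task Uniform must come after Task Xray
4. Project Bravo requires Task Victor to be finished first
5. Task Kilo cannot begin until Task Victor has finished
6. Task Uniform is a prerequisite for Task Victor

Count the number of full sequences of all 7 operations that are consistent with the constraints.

12

Only Task Xray has no prerequisites, so it must go first.
Enumerating by repeatedly choosing an available operation (one whose prerequisites are all placed) gives 12 distinct complete orderings.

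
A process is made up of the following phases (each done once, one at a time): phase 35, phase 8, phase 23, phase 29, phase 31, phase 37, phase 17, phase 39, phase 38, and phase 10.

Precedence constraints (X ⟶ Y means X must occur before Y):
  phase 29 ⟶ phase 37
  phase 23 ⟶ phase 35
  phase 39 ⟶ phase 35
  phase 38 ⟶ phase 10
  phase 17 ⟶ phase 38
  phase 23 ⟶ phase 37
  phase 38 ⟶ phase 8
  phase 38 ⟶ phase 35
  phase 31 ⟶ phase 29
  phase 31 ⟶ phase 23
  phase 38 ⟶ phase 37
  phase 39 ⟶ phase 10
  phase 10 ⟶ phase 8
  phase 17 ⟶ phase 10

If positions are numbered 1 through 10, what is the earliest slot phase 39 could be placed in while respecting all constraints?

1

Nothing is required before phase 39; it can be the very first phase.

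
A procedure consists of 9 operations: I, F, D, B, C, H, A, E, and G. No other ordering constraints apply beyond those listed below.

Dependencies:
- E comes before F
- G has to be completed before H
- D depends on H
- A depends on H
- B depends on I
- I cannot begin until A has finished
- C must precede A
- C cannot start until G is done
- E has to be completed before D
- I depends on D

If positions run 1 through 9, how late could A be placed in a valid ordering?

Every operation that must follow A has to come after it. Tracing all chains starting from A, those operations are: I, B — 2 in total.
With 2 mandatory successors out of 9 operations total, the latest slot for A is 9−2 = 7, and it's reachable by doing all non-successors before A.

7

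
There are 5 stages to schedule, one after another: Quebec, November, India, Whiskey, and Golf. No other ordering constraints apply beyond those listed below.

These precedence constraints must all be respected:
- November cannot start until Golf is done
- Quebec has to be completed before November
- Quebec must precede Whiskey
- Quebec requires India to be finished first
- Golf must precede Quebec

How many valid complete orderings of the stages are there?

4

2 stages have no prerequisites (India, Golf), so any of them could come first.
Counting all ways to extend the partial order to a total order gives 4.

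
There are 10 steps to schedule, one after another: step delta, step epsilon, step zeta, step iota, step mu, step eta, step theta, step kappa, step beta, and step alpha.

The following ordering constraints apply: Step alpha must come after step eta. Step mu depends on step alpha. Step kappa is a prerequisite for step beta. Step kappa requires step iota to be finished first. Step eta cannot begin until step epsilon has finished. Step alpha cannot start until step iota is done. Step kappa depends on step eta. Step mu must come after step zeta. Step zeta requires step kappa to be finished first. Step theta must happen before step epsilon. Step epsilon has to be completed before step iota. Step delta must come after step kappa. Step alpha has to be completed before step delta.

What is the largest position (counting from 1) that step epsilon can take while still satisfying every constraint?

Every step that must follow step epsilon has to come after it. Tracing all chains starting from step epsilon, those steps are: step delta, step zeta, step iota, step mu, step eta, step kappa, step beta, step alpha — 8 in total.
So at least 8 steps follow step epsilon, putting step epsilon no later than position 2. That position is achievable by scheduling everything else first.

2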